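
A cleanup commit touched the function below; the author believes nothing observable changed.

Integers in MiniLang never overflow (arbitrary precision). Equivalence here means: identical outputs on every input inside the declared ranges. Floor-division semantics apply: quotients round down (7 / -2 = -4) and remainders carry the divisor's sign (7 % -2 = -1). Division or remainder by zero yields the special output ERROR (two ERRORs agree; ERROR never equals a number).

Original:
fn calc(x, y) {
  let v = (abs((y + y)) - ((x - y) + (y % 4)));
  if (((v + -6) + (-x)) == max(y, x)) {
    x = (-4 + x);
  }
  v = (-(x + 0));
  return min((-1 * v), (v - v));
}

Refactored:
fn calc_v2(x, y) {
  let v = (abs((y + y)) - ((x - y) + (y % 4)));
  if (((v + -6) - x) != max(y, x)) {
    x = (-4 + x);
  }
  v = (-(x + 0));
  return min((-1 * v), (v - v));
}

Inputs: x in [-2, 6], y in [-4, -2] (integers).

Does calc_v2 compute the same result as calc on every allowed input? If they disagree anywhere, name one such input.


Input x=-2, y=-4: -2 from calc versus -6 from calc_v2.
verdict: not equivalent; witness: x=-2, y=-4


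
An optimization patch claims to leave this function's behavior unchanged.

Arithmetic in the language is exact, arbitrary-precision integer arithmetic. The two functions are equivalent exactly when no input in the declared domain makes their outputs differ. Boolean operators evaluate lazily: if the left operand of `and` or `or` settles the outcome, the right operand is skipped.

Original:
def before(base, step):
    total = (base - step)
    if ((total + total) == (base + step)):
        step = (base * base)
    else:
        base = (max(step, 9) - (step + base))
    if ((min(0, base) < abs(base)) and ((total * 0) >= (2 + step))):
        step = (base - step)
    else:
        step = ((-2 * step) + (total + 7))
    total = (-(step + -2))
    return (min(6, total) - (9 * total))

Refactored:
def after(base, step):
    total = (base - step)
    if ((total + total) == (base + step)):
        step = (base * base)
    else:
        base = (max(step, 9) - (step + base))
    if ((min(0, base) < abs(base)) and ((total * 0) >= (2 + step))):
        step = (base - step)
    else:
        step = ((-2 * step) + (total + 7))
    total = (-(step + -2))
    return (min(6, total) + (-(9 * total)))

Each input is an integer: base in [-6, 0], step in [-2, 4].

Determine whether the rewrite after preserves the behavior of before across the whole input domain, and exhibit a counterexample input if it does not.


Side by side, the visible changes include: arithmetic usage differs.
One worked example (base=-2, step=1) — before: total := -3 | ((total + total) == (base + step)): false | base := 10 | ((min(0, base) < abs(base)) and ((total * 0) >= (2 + step))): false | step := 2 | total := 0 | result 0; after: total := -3 | ((total + total) == (base + step)): false | base := 10 | ((min(0, base) < abs(base)) and ((total * 0) >= (2 + step))): false | step := 2 | total := 0 | result 0; agreement on 0.
Sweeping the whole domain (49 inputs) finds no disagreement.
verdict: equivalent


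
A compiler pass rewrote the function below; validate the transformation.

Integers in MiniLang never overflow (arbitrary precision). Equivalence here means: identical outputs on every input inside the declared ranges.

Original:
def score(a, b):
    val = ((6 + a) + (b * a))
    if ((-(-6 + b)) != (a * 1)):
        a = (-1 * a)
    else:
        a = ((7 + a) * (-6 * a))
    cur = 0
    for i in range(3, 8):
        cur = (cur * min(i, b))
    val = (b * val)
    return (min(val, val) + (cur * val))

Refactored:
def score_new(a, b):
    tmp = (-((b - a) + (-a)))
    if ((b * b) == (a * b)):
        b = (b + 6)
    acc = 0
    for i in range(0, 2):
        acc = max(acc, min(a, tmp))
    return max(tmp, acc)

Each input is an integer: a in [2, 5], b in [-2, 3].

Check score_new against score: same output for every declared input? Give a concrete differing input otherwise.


There is a counterexample at a=2, b=-2: -8 on one side, 6 on the other.
score: val=4, then ((-(-6 + b)) != (a * 1)) is true, then a=-2, then cur=0, then (i=3), then cur=0, then (i=4), then cur=0, then (i=5), then cur=0, then (i=6), then cur=0, then (i=7), then cur=0, then val=-8, then returns -8
score_new: tmp=6, then ((b * b) == (a * b)) is false, then acc=0, then (i=0), then acc=2, then (i=1), then acc=2, then returns 6
verdict: not equivalent; witness: a=2, b=-2


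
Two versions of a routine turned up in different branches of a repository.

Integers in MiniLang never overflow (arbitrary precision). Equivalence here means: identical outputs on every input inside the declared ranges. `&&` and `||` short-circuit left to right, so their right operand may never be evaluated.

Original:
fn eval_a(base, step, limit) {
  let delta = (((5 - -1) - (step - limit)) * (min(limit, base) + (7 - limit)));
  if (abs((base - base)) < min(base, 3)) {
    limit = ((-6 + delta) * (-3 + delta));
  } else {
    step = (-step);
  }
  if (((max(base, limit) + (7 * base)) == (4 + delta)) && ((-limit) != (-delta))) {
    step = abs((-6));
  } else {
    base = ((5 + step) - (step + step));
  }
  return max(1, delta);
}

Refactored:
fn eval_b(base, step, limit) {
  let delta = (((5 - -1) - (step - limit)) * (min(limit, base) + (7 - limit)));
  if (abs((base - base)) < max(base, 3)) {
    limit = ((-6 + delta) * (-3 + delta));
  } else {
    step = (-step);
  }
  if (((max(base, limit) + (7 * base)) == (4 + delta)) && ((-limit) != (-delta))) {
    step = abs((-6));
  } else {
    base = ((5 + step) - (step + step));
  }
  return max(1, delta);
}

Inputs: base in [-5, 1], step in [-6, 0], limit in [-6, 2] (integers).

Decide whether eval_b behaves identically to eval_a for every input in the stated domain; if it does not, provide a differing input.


Equivalent. The edit looks behavioral (`min(base, 3)` became `max(base, 3)`), but over these ranges it never changes the outcome.
Every one of the 441 inputs gives matching results.
Spot check at base=-3, step=-5, limit=-2 — eval_a: delta becomes 54; next (abs((base - base)) < min(base, 3)) evaluates to false; next step becomes 5; next (((max(base, limit) + (7 * base)) == (4 + delta)) && ((-limit) != (-delta))) evaluates to false; next base becomes 0; next final value 54. eval_b: delta becomes 54; next (abs((base - base)) < max(base, 3)) evaluates to true; next limit becomes 2448; next (((max(base, limit) + (7 * base)) == (4 + delta)) && ((-limit) != (-delta))) evaluates to false; next base becomes 10; next final value 54. Both give 54.
verdict: equivalent


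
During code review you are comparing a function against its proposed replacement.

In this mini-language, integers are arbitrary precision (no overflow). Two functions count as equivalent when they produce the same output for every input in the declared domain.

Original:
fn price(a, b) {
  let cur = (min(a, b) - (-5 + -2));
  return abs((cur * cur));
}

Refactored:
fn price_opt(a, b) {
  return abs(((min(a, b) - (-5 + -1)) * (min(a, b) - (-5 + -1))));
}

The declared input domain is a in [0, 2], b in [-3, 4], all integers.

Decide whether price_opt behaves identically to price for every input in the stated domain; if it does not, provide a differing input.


Try a=0, b=-3.
price: cur=4, then returns 16
price_opt: returns 9
16 against 9: the behavior changed.
verdict: not equivalent; witness: a=0, b=-3


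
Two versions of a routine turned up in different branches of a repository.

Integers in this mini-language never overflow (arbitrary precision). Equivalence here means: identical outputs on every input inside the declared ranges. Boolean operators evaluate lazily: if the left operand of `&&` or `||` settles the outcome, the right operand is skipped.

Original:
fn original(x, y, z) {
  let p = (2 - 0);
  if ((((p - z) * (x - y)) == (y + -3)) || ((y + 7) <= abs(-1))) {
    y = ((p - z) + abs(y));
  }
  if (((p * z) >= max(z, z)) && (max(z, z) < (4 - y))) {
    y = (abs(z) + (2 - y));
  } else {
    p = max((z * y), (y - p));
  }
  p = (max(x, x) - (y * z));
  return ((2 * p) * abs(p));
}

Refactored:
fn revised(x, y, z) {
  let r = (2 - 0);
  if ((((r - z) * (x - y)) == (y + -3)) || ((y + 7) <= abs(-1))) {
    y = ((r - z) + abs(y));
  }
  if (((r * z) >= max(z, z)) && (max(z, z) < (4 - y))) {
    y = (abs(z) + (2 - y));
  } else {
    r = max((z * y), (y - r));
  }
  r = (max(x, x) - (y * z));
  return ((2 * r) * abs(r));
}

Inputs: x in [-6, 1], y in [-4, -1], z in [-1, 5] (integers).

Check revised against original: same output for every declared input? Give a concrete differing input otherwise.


Equivalent — the differences include local variable names differ, yet no declared input distinguishes the two.
Tracing x=-5, y=-3, z=0: original: p := 2 | ((((p - z) * (x - y)) == (y + -3)) || ((y + 7) <= abs(-1))): false | (((p * z) >= max(z, z)) && (max(z, z) < (4 - y))): true | y := 5 | p := -5 | result -50 | revised: r := 2 | ((((r - z) * (x - y)) == (y + -3)) || ((y + 7) <= abs(-1))): false | (((r * z) >= max(z, z)) && (max(z, z) < (4 - y))): true | y := 5 | r := -5 | result -50 — matching result -50.
Every one of the 224 inputs gives matching results.
verdict: equivalent


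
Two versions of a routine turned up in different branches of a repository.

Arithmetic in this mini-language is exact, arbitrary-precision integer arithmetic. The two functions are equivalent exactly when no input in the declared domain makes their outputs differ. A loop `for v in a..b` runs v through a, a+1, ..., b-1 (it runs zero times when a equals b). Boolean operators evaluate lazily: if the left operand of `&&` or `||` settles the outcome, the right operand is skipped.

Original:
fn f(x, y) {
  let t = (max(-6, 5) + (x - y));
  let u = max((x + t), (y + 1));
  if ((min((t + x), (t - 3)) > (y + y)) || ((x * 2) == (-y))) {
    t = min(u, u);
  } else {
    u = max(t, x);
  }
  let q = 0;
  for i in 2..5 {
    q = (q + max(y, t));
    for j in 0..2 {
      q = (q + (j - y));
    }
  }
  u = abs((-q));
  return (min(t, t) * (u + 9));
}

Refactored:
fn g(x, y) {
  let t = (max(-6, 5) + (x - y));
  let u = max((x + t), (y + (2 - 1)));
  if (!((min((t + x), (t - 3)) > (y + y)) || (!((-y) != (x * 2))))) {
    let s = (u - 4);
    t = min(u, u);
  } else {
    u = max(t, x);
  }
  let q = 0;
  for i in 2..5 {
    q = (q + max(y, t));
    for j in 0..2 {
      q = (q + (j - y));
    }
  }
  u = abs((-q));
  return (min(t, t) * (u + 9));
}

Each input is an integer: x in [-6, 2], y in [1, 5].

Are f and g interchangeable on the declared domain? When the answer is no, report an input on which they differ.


Try x=-6, y=1.
f: t = -2; u = 2; ((min((t + x), (t - 3)) > (y + y)) || ((x * 2) == (-y))) -> false; u = -2; q = 0; [i=2]; q = 1; [j=0]; q = 0; [j=1]; q = 0; [i=3]; q = 1; [j=0]; q = 0; [j=1]; q = 0; [i=4]; q = 1; [j=0]; q = 0; [j=1]; q = 0; u = 0; return -18
g: t = -2; u = 2; (!((min((t + x), (t - 3)) > (y + y)) || (!((-y) != (x * 2))))) -> true; s = -2; t = 2; q = 0; [i=2]; q = 2; [j=0]; q = 1; [j=1]; q = 1; [i=3]; q = 3; [j=0]; q = 2; [j=1]; q = 2; [i=4]; q = 4; [j=0]; q = 3; [j=1]; q = 3; u = 3; return 24
-18 and 24 differ, so these are not the same function on this domain.
verdict: not equivalent; witness: x=-6, y=1


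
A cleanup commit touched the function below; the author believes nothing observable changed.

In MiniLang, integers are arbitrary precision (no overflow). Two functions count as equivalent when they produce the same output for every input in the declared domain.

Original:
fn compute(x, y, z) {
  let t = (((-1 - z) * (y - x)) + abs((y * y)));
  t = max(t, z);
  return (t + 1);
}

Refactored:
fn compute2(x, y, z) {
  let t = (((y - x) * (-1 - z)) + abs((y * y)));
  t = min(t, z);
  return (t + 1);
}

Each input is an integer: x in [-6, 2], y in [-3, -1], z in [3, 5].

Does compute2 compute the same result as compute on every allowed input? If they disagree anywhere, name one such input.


Run the pair on x=-6, y=-3, z=3.
compute: t=-3, then t=3, then returns 4
compute2: t=-3, then t=-3, then returns -2
4 against -2: the behavior changed.
verdict: not equivalent; witness: x=-6, y=-3, z=3


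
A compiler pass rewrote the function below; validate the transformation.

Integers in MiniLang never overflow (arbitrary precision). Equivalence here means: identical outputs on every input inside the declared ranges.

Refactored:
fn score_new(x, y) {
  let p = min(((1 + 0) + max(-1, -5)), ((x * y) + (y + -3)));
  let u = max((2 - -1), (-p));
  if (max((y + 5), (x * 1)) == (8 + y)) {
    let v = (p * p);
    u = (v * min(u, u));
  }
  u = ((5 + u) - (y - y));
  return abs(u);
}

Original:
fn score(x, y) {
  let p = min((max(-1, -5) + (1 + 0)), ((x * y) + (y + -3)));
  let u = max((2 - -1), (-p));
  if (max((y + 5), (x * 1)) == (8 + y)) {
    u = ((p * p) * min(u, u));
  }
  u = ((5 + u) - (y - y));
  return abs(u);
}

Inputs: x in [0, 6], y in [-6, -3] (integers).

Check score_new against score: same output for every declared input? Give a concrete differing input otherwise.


Side by side, the visible changes include: statement counts differ, local variable names differ.
Spot check at x=6, y=-5 — score: p becomes -38; next u becomes 38; next (max((y + 5), (x * 1)) == (8 + y)) evaluates to false; next u becomes 43; next final value 43. score_new: p becomes -38; next u becomes 38; next (max((y + 5), (x * 1)) == (8 + y)) evaluates to false; next u becomes 43; next final value 43. Both give 43.
Sweeping the whole domain (28 inputs) finds no disagreement.
verdict: equivalent


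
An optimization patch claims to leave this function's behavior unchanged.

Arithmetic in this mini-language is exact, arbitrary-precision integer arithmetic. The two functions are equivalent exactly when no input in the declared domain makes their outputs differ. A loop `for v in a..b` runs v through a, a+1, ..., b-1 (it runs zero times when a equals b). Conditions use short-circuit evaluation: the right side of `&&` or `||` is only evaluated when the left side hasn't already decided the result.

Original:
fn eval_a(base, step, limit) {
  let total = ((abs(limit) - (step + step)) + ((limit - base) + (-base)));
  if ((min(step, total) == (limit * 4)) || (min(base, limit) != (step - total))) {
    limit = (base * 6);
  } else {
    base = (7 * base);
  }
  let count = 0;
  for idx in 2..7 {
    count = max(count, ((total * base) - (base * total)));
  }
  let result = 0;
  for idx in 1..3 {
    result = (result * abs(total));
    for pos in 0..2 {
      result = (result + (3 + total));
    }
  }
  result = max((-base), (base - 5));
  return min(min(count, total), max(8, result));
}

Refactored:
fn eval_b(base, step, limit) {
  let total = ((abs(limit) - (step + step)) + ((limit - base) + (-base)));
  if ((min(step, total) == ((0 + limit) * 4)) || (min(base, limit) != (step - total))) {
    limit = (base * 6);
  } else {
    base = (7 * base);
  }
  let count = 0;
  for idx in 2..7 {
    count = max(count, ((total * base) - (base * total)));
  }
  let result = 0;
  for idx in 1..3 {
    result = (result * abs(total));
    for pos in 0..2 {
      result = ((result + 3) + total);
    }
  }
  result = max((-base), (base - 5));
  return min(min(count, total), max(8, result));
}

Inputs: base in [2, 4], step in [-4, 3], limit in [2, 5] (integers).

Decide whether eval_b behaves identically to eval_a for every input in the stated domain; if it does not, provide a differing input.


The two are interchangeable: constant usage differs, and arithmetic usage differs, and every declared input agrees.
Spot check at base=2, step=-2, limit=5 — eval_a: total becomes 10; next ((min(step, total) == (limit * 4)) || (min(base, limit) != (step - total))) evaluates to true; next limit becomes 12; next count becomes 0; next at idx=2:; next count becomes 0; next at idx=3:; next count becomes 0; next at idx=4:; next count becomes 0; next at idx=5:; next count becomes 0; next at idx=6:; next count becomes 0; next result becomes 0; next at idx=1:; next result becomes 0; next at pos=0:; next result becomes 13; next at pos=1:; next result becomes 26; next at idx=2:; next result becomes 260; next at pos=0:; next result becomes 273; next at pos=1:; next result becomes 286; next result becomes -2; next final value 0. eval_b: total becomes 10; next ((min(step, total) == ((0 + limit) * 4)) || (min(base, limit) != (step - total))) evaluates to true; next limit becomes 12; next count becomes 0; next at idx=2:; next count becomes 0; next at idx=3:; next count becomes 0; next at idx=4:; next count becomes 0; next at idx=5:; next count becomes 0; next at idx=6:; next count becomes 0; next result becomes 0; next at idx=1:; next result becomes 0; next at pos=0:; next result becomes 13; next at pos=1:; next result becomes 26; next at idx=2:; next result becomes 260; next at pos=0:; next result becomes 273; next at pos=1:; next result becomes 286; next result becomes -2; next final value 0. Both give 0.
An exhaustive pass over the 96 declared inputs shows identical outputs.
verdict: equivalent


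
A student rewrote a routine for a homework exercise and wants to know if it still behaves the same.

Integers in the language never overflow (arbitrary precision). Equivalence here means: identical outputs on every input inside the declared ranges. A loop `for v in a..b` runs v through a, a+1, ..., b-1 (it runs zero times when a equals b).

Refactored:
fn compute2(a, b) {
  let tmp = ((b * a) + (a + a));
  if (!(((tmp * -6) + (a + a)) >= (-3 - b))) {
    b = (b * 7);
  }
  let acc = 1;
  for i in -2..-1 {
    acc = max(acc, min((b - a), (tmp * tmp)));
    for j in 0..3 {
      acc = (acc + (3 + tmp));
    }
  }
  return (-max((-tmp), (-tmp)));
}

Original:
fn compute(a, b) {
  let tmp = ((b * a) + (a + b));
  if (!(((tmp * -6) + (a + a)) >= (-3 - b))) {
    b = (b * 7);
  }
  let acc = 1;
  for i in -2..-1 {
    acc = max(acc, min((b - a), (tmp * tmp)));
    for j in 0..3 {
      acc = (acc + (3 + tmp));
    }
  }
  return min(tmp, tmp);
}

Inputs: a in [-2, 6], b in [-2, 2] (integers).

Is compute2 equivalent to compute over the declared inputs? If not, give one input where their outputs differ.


The rewrite breaks on a=-2, b=-1, where the results are -1 and -2.
compute: tmp becomes -1; next (!(((tmp * -6) + (a + a)) >= (-3 - b))) evaluates to false; next acc becomes 1; next at i=-2:; next acc becomes 1; next at j=0:; next acc becomes 3; next at j=1:; next acc becomes 5; next at j=2:; next acc becomes 7; next final value -1
compute2: tmp becomes -2; next (!(((tmp * -6) + (a + a)) >= (-3 - b))) evaluates to false; next acc becomes 1; next at i=-2:; next acc becomes 1; next at j=0:; next acc becomes 2; next at j=1:; next acc becomes 3; next at j=2:; next acc becomes 4; next final value -2
verdict: not equivalent; witness: a=-2, b=-1


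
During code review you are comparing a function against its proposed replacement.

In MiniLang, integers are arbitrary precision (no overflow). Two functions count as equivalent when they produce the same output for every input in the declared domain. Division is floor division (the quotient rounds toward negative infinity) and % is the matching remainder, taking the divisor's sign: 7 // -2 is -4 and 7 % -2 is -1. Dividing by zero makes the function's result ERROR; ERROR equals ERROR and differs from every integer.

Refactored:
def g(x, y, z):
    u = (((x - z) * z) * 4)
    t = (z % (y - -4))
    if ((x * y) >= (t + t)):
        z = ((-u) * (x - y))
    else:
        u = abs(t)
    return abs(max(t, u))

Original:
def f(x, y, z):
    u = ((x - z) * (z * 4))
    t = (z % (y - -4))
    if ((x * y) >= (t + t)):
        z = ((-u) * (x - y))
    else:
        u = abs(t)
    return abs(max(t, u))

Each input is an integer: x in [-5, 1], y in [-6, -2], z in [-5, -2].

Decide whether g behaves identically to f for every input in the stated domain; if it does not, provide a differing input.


Equivalent — the differences include same computation, different form, yet no declared input distinguishes the two.
As a probe, take x=1, y=-2, z=-4: f runs u becomes -80; next t becomes 0; next ((x * y) >= (t + t)) evaluates to false; next u becomes 0; next final value 0; g runs u becomes -80; next t becomes 0; next ((x * y) >= (t + t)) evaluates to false; next u becomes 0; next final value 0; both end at 0.
Checked all 140 inputs in the declared domain: the outputs agree on every one.
verdict: equivalent


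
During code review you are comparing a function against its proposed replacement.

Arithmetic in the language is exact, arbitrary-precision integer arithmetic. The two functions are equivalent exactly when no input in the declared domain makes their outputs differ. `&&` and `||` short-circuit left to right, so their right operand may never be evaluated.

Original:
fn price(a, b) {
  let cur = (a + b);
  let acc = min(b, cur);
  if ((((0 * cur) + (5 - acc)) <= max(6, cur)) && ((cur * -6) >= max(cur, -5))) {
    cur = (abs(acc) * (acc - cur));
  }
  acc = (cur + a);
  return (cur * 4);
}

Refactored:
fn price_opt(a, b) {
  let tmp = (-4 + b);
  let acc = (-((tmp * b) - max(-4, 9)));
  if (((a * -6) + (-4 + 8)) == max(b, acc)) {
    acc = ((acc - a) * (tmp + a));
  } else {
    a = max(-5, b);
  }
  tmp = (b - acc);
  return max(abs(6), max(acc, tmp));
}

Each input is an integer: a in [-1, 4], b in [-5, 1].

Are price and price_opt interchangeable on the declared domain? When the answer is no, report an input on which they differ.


These are not equivalent — on a=-1, b=-5 the outputs split (-24 vs 31).
price: cur := -6 | acc := -6 | ((((0 * cur) + (5 - acc)) <= max(6, cur)) && ((cur * -6) >= max(cur, -5))): false | acc := -7 | result -24
price_opt: tmp := -9 | acc := -36 | (((a * -6) + (-4 + 8)) == max(b, acc)): false | a := -5 | tmp := 31 | result 31
verdict: not equivalent; witness: a=-1, b=-5


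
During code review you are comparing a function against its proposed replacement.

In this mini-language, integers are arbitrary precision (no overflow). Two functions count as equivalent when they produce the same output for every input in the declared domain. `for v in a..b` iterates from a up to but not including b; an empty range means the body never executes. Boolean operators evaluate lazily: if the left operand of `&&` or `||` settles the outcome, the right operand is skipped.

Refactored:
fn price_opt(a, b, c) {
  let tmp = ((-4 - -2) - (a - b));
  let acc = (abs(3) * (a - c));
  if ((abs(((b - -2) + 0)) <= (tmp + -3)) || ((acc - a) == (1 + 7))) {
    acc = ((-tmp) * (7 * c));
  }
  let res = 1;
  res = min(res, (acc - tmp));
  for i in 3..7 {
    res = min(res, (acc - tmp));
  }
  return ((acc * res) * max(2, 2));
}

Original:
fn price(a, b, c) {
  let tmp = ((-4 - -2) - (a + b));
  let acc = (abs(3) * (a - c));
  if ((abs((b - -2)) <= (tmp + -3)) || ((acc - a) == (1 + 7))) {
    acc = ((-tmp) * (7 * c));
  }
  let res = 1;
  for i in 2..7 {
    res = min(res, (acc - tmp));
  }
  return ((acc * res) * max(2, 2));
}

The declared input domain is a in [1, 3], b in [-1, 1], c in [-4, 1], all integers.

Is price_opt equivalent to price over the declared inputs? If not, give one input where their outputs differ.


Try a=1, b=-1, c=-2.
price: tmp = -2; acc = 9; ((abs((b - -2)) <= (tmp + -3)) || ((acc - a) == (1 + 7))) -> true; acc = -28; res = 1; [i=2]; res = -26; [i=3]; res = -26; [i=4]; res = -26; [i=5]; res = -26; [i=6]; res = -26; return 1456
price_opt: tmp = -4; acc = 9; ((abs(((b - -2) + 0)) <= (tmp + -3)) || ((acc - a) == (1 + 7))) -> true; acc = -56; res = 1; res = -52; [i=3]; res = -52; [i=4]; res = -52; [i=5]; res = -52; [i=6]; res = -52; return 5824
1456 against 5824: the behavior changed.
verdict: not equivalent; witness: a=1, b=-1, c=-2


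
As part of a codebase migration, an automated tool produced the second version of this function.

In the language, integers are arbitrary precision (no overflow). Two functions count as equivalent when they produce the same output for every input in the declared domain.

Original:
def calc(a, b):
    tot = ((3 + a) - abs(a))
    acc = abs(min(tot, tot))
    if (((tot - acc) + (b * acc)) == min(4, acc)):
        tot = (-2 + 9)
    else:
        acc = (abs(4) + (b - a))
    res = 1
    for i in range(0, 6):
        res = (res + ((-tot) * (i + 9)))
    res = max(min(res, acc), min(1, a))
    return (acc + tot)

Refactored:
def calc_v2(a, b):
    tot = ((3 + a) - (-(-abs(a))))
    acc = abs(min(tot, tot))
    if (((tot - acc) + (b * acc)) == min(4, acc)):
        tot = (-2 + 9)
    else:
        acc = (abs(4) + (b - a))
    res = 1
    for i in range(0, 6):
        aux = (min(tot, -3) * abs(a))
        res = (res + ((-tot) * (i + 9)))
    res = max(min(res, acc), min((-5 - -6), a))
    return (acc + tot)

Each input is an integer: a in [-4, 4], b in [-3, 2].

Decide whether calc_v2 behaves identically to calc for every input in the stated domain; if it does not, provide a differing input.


This is a faithful refactor — arithmetic usage differs; also constant usage differs; also local variable names differ; also min/max/abs usage differs; also statement counts differ, but the computed results match everywhere.
As a probe, take a=0, b=2: calc runs tot = 3; acc = 3; (((tot - acc) + (b * acc)) == min(4, acc)) -> false; acc = 6; res = 1; [i=0]; res = -26; [i=1]; res = -56; [i=2]; res = -89; [i=3]; res = -125; [i=4]; res = -164; [i=5]; res = -206; res = 0; return 9; calc_v2 runs tot = 3; acc = 3; (((tot - acc) + (b * acc)) == min(4, acc)) -> false; acc = 6; res = 1; [i=0]; aux = 0; res = -26; [i=1]; aux = 0; res = -56; [i=2]; aux = 0; res = -89; [i=3]; aux = 0; res = -125; [i=4]; aux = 0; res = -164; [i=5]; aux = 0; res = -206; res = 0; return 9; both end at 9.
An exhaustive pass over the 54 declared inputs shows identical outputs.
verdict: equivalent


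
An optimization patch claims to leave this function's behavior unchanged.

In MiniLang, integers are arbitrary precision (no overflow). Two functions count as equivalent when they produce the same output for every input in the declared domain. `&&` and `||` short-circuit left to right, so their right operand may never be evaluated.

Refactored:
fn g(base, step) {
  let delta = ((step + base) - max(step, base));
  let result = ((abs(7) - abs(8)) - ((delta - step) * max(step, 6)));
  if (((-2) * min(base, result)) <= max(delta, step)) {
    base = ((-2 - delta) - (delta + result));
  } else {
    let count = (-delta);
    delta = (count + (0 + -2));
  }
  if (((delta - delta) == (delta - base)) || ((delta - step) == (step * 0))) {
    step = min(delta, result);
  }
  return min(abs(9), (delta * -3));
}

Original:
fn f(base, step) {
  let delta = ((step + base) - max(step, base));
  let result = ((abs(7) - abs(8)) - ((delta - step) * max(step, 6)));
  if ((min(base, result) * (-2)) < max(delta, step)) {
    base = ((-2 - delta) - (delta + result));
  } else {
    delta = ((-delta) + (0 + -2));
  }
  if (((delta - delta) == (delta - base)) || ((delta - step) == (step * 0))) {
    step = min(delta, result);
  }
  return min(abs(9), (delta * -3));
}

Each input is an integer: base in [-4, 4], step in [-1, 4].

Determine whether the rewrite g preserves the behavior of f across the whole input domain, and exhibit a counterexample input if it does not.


On input base=-2, step=4, f returns 0 while g returns 6.
verdict: not equivalent; witness: base=-2, step=4


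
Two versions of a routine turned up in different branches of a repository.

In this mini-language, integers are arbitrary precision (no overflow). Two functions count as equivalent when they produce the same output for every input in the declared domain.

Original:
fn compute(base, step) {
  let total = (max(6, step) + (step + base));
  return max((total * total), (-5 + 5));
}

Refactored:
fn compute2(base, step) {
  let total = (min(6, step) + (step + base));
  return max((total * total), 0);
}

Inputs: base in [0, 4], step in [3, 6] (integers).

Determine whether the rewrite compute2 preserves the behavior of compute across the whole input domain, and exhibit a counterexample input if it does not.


Not equivalent: base=0, step=3 separates them (81 vs 36).
compute: total=9, then returns 81
compute2: total=6, then returns 36
verdict: not equivalent; witness: base=0, step=3


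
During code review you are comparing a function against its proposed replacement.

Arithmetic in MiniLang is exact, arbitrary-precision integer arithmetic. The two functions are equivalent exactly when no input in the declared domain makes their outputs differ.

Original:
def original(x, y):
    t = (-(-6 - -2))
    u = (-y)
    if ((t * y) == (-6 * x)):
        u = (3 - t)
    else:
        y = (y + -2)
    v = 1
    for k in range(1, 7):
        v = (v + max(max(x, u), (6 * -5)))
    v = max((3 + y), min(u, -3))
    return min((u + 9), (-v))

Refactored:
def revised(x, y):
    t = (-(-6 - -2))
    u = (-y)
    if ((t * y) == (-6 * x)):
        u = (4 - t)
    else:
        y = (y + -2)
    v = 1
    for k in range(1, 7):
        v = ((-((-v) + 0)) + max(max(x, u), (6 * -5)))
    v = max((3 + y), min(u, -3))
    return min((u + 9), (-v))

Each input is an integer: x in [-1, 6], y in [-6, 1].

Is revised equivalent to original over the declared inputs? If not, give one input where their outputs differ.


Although `3` became `4`, no input in the stated domain can expose it.
Spot check at x=-1, y=-3 — original: t := 4 | u := 3 | ((t * y) == (-6 * x)): false | y := -5 | v := 1 | iter k=1: | v := 4 | iter k=2: | v := 7 | iter k=3: | v := 10 | iter k=4: | v := 13 | iter k=5: | v := 16 | iter k=6: | v := 19 | v := -2 | result 2. revised: t := 4 | u := 3 | ((t * y) == (-6 * x)): false | y := -5 | v := 1 | iter k=1: | v := 4 | iter k=2: | v := 7 | iter k=3: | v := 10 | iter k=4: | v := 13 | iter k=5: | v := 16 | iter k=6: | v := 19 | v := -2 | result 2. Both give 2.
Sweeping the whole domain (64 inputs) finds no disagreement.
verdict: equivalent


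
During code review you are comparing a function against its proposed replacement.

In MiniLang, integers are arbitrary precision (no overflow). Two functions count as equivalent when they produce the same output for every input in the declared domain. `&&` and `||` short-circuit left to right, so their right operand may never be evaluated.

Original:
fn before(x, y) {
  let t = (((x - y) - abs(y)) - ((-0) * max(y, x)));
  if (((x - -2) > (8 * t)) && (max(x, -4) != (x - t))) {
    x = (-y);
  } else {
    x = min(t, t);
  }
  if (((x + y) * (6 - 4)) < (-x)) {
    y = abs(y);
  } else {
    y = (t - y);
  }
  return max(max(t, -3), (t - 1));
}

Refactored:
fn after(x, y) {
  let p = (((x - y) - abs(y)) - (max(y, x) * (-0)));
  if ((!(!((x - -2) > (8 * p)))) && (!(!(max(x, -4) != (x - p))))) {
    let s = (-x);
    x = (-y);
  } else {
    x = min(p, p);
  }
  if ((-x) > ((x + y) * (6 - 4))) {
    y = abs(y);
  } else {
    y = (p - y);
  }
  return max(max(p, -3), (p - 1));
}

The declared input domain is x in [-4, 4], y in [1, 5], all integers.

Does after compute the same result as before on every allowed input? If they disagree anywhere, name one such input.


Side by side, the visible changes include: local variable names differ; also comparison usage differs; also statement counts differ; also boolean connective usage differs.
Spot check at x=0, y=3 — before: t := -6 | (((x - -2) > (8 * t)) && (max(x, -4) != (x - t))): true | x := -3 | (((x + y) * (6 - 4)) < (-x)): true | y := 3 | result -3. after: p := -6 | ((!(!((x - -2) > (8 * p)))) && (!(!(max(x, -4) != (x - p))))): true | s := 0 | x := -3 | ((-x) > ((x + y) * (6 - 4))): true | y := 3 | result -3. Both give -3.
Sweeping the whole domain (45 inputs) finds no disagreement.
verdict: equivalent


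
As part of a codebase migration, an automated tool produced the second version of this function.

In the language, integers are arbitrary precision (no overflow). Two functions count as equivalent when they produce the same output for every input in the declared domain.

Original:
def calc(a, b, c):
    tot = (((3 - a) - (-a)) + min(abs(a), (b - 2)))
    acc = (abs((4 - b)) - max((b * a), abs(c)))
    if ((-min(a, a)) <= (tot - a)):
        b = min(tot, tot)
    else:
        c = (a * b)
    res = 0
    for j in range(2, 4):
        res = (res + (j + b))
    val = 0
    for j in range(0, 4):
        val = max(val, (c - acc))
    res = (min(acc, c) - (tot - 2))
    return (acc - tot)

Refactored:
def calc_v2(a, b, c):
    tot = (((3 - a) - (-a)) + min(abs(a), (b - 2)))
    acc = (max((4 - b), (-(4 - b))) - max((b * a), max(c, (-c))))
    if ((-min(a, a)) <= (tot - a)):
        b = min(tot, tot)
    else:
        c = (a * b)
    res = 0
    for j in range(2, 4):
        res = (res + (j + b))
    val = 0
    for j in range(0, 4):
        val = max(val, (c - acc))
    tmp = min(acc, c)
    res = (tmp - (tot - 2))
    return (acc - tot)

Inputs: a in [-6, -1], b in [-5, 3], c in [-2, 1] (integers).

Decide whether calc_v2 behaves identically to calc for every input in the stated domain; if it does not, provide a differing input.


Side by side, the visible changes include: arithmetic usage differs; also statement counts differ; also min/max/abs usage differs; also local variable names differ; also constant usage differs.
Tracing a=-1, b=-4, c=0: calc: tot becomes -3; next acc becomes 4; next ((-min(a, a)) <= (tot - a)) evaluates to false; next c becomes 4; next res becomes 0; next at j=2:; next res becomes -2; next at j=3:; next res becomes -3; next val becomes 0; next at j=0:; next val becomes 0; next at j=1:; next val becomes 0; next at j=2:; next val becomes 0; next at j=3:; next val becomes 0; next res becomes 9; next final value 7 | calc_v2: tot becomes -3; next acc becomes 4; next ((-min(a, a)) <= (tot - a)) evaluates to false; next c becomes 4; next res becomes 0; next at j=2:; next res becomes -2; next at j=3:; next res becomes -3; next val becomes 0; next at j=0:; next val becomes 0; next at j=1:; next val becomes 0; next at j=2:; next val becomes 0; next at j=3:; next val becomes 0; next tmp becomes 4; next res becomes 9; next final value 7 — matching result 7.
An exhaustive pass over the 216 declared inputs shows identical outputs.
verdict: equivalent


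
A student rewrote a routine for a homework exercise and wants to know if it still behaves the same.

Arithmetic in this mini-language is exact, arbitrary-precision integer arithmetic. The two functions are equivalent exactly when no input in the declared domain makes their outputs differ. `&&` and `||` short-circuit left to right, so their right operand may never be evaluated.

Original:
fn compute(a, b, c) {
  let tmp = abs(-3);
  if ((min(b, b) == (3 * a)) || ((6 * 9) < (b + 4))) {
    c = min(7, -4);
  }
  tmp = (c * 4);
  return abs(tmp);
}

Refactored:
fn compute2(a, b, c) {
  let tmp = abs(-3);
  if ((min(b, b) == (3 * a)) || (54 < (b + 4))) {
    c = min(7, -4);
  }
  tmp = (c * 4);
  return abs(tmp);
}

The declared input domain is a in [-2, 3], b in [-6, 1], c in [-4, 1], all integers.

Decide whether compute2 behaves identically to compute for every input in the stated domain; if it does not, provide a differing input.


Equivalent — the differences include arithmetic usage differs, constant usage differs, yet no declared input distinguishes the two.
Spot check at a=-2, b=-1, c=0 — compute: tmp = 3; ((min(b, b) == (3 * a)) || ((6 * 9) < (b + 4))) -> false; tmp = 0; return 0. compute2: tmp = 3; ((min(b, b) == (3 * a)) || (54 < (b + 4))) -> false; tmp = 0; return 0. Both give 0.
Sweeping the whole domain (288 inputs) finds no disagreement.
verdict: equivalent


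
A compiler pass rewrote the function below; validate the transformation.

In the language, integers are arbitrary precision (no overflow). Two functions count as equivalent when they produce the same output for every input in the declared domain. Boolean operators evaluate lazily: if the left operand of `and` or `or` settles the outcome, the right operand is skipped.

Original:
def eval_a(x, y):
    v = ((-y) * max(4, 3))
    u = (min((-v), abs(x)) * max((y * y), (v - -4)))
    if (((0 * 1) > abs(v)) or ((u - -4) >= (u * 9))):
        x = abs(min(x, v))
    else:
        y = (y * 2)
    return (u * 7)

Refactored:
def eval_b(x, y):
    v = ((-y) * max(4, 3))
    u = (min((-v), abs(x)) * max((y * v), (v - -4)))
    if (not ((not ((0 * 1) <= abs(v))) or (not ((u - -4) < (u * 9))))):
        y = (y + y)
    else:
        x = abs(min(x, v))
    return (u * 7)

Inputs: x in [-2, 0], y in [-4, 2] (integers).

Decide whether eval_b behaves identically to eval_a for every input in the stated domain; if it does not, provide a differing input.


Take x=-2, y=1.
eval_a: v = -4; u = 2; (((0 * 1) > abs(v)) or ((u - -4) >= (u * 9))) -> false; y = 2; return 14
eval_b: v = -4; u = 0; (not ((not ((0 * 1) <= abs(v))) or (not ((u - -4) < (u * 9))))) -> false; x = 4; return 0
14 vs 0 — the two versions disagree here.
verdict: not equivalent; witness: x=-2, y=1


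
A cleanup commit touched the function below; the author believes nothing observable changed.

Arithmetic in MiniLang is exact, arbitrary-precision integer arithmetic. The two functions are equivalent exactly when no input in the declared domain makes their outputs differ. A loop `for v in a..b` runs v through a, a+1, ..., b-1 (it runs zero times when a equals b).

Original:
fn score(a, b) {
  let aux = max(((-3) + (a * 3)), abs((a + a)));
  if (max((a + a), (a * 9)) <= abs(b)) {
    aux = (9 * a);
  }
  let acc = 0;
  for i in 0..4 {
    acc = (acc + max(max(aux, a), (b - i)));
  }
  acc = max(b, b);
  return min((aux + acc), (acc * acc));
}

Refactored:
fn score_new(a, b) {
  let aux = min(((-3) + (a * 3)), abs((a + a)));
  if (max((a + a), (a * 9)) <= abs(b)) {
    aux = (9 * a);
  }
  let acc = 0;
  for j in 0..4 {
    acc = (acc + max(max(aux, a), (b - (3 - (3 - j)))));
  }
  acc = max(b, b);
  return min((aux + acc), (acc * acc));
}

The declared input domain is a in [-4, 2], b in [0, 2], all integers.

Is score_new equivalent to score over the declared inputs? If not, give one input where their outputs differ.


The rewrite breaks on a=1, b=2, where the results are 4 and 2.
score: aux=2, then (max((a + a), (a * 9)) <= abs(b)) is false, then acc=0, then (i=0), then acc=2, then (i=1), then acc=4, then (i=2), then acc=6, then (i=3), then acc=8, then acc=2, then returns 4
score_new: aux=0, then (max((a + a), (a * 9)) <= abs(b)) is false, then acc=0, then (j=0), then acc=2, then (j=1), then acc=3, then (j=2), then acc=4, then (j=3), then acc=5, then acc=2, then returns 2
verdict: not equivalent; witness: a=1, b=2


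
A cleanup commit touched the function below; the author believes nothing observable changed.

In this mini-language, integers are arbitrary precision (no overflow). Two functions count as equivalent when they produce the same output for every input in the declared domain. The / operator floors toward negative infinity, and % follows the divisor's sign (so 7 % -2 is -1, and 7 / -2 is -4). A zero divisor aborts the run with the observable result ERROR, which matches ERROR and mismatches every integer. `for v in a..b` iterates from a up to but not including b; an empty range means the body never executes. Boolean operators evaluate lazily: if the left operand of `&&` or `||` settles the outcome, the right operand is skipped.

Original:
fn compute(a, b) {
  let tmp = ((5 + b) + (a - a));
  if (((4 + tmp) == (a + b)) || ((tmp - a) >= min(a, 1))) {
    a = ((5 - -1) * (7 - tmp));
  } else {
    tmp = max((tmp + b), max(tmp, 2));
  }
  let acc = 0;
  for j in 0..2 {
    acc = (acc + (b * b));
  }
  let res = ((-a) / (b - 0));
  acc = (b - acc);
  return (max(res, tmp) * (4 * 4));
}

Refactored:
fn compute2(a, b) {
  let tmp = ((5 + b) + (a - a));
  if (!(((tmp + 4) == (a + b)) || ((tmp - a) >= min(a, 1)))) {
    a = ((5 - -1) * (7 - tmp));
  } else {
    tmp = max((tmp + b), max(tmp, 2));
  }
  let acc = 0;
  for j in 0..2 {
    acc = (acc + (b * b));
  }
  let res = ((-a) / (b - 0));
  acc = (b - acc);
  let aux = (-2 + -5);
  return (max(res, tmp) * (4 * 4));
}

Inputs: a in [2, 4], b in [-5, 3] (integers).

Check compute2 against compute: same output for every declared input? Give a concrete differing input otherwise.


Run the pair on a=2, b=-5.
compute: tmp := 0 | (((4 + tmp) == (a + b)) || ((tmp - a) >= min(a, 1))): false | tmp := 2 | acc := 0 | iter j=0: | acc := 25 | iter j=1: | acc := 50 | res := 0 | acc := -55 | result 32
compute2: tmp := 0 | (!(((tmp + 4) == (a + b)) || ((tmp - a) >= min(a, 1)))): true | a := 42 | acc := 0 | iter j=0: | acc := 25 | iter j=1: | acc := 50 | res := 8 | acc := -55 | aux := -7 | result 128
32 and 128 differ, so these are not the same function on this domain.
verdict: not equivalent; witness: a=2, b=-5
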